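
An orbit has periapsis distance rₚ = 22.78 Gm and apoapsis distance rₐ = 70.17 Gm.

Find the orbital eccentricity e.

Convert to SI: rₚ = 22.78 Gm = 2.278e+10 m; rₐ = 70.17 Gm = 7.017e+10 m.
e = (rₐ − rₚ) / (rₐ + rₚ).
e = (7.017e+10 − 2.278e+10) / (7.017e+10 + 2.278e+10) = 4.739e+10 / 9.295e+10 ≈ 0.5098.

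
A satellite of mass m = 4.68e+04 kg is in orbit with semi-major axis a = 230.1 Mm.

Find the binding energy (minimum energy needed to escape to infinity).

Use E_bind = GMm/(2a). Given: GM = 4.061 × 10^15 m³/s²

Convert to SI: a = 230.1 Mm = 2.301e+08 m.
Total orbital energy is E = −GMm/(2a); binding energy is E_bind = −E = GMm/(2a).
E_bind = 4.061e+15 · 4.68e+04 / (2 · 2.301e+08) J ≈ 4.13e+11 J = 413 GJ.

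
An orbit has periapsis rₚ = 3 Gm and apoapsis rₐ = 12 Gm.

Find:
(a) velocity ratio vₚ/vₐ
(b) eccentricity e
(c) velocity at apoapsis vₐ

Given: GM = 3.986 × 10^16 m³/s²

Convert to SI: rₚ = 3 Gm = 3e+09 m; rₐ = 12 Gm = 1.2e+10 m.
(a) Conservation of angular momentum (rₚvₚ = rₐvₐ) gives vₚ/vₐ = rₐ/rₚ = 1.2e+10/3e+09 ≈ 4
(b) e = (rₐ − rₚ)/(rₐ + rₚ) = (1.2e+10 − 3e+09)/(1.2e+10 + 3e+09) ≈ 0.6
(c) With a = (rₚ + rₐ)/2 = 7.5e+09 m, vₐ = √(GM (2/rₐ − 1/a)) = √(3.986e+16 · (2/1.2e+10 − 1/7.5e+09)) m/s ≈ 1153 m/s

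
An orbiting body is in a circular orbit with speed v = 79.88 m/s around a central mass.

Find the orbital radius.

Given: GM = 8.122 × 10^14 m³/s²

For a circular orbit, v² = GM / r, so r = GM / v².
r = 8.122e+14 / (79.88)² m ≈ 1.273e+11 m = 127.3 Gm.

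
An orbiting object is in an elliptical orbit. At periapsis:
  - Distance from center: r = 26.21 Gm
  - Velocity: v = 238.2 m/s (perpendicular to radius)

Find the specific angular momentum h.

Convert to SI: r = 26.21 Gm = 2.621e+10 m.
With v perpendicular to r, h = r · v.
h = 2.621e+10 · 238.2 m²/s ≈ 6.243e+12 m²/s.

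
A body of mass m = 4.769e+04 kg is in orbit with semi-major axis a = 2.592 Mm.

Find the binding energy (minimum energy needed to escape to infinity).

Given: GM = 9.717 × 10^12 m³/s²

Convert to SI: a = 2.592 Mm = 2.592e+06 m.
Total orbital energy is E = −GMm/(2a); binding energy is E_bind = −E = GMm/(2a).
E_bind = 9.717e+12 · 4.769e+04 / (2 · 2.592e+06) J ≈ 8.939e+10 J = 89.39 GJ.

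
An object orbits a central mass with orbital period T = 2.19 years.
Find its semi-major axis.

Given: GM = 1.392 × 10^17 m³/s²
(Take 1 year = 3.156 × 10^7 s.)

Convert to SI: T = 2.19 years = 6.91164e+07 s.
Invert Kepler's third law: a = (GM · T² / (4π²))^(1/3).
Substituting T = 6.91164e+07 s and GM = 1.392e+17 m³/s²:
a = (1.392e+17 · (6.91164e+07)² / (4π²))^(1/3) m
a ≈ 2.563e+10 m = 2.563 × 10^10 m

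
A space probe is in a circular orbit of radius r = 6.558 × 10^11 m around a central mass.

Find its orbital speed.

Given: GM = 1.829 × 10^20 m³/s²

For a circular orbit, gravity supplies the centripetal force, so v = √(GM / r).
v = √(1.829e+20 / 6.558e+11) m/s ≈ 1.67e+04 m/s = 16.7 km/s.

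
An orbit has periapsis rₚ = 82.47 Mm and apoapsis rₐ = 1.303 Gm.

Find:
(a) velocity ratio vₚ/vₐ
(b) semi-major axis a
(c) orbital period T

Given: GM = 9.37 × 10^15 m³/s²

Convert to SI: rₚ = 82.47 Mm = 8.247e+07 m; rₐ = 1.303 Gm = 1.303e+09 m.
(a) Conservation of angular momentum (rₚvₚ = rₐvₐ) gives vₚ/vₐ = rₐ/rₚ = 1.303e+09/8.247e+07 ≈ 15.8
(b) a = (rₚ + rₐ)/2 = (8.247e+07 + 1.303e+09)/2 ≈ 6.927e+08 m
(c) With a = (rₚ + rₐ)/2 = 6.92735e+08 m, T = 2π √(a³/GM) = 2π √((6.92735e+08)³/9.37e+15) s ≈ 1.183e+06 s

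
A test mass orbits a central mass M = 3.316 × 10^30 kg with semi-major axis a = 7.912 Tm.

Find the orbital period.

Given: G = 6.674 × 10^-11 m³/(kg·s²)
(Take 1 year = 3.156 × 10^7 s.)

Convert to SI: a = 7.912 Tm = 7.912e+12 m.
GM = G · M = 6.674e-11 · 3.316e+30 = 2.2131e+20 m³/s².
Kepler's third law: T = 2π √(a³ / GM).
Substituting a = 7.912e+12 m and GM = 2.2131e+20 m³/s²:
T = 2π √((7.912e+12)³ / 2.2131e+20) s
T ≈ 9.4e+09 s = 297.8 years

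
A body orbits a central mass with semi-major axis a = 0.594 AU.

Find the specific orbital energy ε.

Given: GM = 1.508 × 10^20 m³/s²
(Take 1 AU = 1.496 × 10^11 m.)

Convert to SI: a = 0.594 AU = 8.88624e+10 m.
ε = −GM / (2a).
ε = −1.508e+20 / (2 · 8.88624e+10) J/kg ≈ -8.485e+08 J/kg = -848.5 MJ/kg.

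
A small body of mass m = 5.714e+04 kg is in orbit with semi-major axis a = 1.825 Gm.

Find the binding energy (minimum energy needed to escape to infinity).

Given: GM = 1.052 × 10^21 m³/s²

Convert to SI: a = 1.825 Gm = 1.825e+09 m.
Total orbital energy is E = −GMm/(2a); binding energy is E_bind = −E = GMm/(2a).
E_bind = 1.052e+21 · 5.714e+04 / (2 · 1.825e+09) J ≈ 1.647e+16 J = 16.47 PJ.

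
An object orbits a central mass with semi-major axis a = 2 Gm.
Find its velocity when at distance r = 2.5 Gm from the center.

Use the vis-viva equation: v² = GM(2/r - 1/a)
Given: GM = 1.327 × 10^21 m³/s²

Convert to SI: a = 2 Gm = 2e+09 m; r = 2.5 Gm = 2.5e+09 m.
Vis-viva: v = √(GM · (2/r − 1/a)).
2/r − 1/a = 2/2.5e+09 − 1/2e+09 = 3e-10 m⁻¹.
v = √(1.327e+21 · 3e-10) m/s ≈ 6.31e+05 m/s = 631 km/s.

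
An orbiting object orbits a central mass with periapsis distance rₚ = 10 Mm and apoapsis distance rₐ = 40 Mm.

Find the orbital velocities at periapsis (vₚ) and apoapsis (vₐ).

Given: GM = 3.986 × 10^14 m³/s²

Convert to SI: rₚ = 10 Mm = 1e+07 m; rₐ = 40 Mm = 4e+07 m.
Use the vis-viva equation v² = GM(2/r − 1/a) with a = (rₚ + rₐ)/2 = (1e+07 + 4e+07)/2 = 2.5e+07 m.
vₚ = √(GM · (2/rₚ − 1/a)) = √(3.986e+14 · (2/1e+07 − 1/2.5e+07)) m/s ≈ 7986 m/s = 7.986 km/s.
vₐ = √(GM · (2/rₐ − 1/a)) = √(3.986e+14 · (2/4e+07 − 1/2.5e+07)) m/s ≈ 1996 m/s = 1.996 km/s.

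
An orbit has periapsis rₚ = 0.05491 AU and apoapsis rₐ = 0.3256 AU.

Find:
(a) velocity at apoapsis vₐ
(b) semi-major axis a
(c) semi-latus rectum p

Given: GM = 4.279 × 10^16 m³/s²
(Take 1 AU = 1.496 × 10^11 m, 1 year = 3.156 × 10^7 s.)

Convert to SI: rₚ = 0.05491 AU = 8.21454e+09 m; rₐ = 0.3256 AU = 4.87098e+10 m.
(a) With a = (rₚ + rₐ)/2 = 2.84621e+10 m, vₐ = √(GM (2/rₐ − 1/a)) = √(4.279e+16 · (2/4.87098e+10 − 1/2.84621e+10)) m/s ≈ 503.5 m/s
(b) a = (rₚ + rₐ)/2 = (8.21454e+09 + 4.87098e+10)/2 ≈ 2.846e+10 m
(c) From a = (rₚ + rₐ)/2 = 2.84621e+10 m and e = (rₐ − rₚ)/(rₐ + rₚ) = 0.711387, p = a(1 − e²) = 2.84621e+10 · (1 − (0.711387)²) ≈ 1.406e+10 m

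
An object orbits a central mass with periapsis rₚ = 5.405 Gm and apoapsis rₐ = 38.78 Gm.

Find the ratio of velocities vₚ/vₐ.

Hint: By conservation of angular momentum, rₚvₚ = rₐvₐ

Convert to SI: rₚ = 5.405 Gm = 5.405e+09 m; rₐ = 38.78 Gm = 3.878e+10 m.
Conservation of angular momentum gives rₚvₚ = rₐvₐ, so vₚ/vₐ = rₐ/rₚ.
vₚ/vₐ = 3.878e+10 / 5.405e+09 ≈ 7.175.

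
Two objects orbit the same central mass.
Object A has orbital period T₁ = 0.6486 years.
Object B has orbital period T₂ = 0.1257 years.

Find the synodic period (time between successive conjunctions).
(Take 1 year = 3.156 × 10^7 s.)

Convert to SI: T₁ = 0.6486 years = 2.04698e+07 s; T₂ = 0.1257 years = 3.96709e+06 s.
T_syn = |T₁ · T₂ / (T₁ − T₂)|.
T_syn = |2.04698e+07 · 3.96709e+06 / (2.04698e+07 − 3.96709e+06)| s ≈ 4.921e+06 s = 0.1559 years.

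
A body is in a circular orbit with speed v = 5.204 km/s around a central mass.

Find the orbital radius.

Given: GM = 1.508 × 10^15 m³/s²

Convert to SI: v = 5.204 km/s = 5204 m/s.
For a circular orbit, v² = GM / r, so r = GM / v².
r = 1.508e+15 / (5204)² m ≈ 5.568e+07 m = 55.68 Mm.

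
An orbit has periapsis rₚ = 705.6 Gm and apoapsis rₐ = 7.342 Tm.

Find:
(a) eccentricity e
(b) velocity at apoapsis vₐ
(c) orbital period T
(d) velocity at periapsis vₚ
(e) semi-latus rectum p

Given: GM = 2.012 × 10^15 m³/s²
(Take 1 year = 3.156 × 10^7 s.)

Convert to SI: rₚ = 705.6 Gm = 7.056e+11 m; rₐ = 7.342 Tm = 7.342e+12 m.
(a) e = (rₐ − rₚ)/(rₐ + rₚ) = (7.342e+12 − 7.056e+11)/(7.342e+12 + 7.056e+11) ≈ 0.8246
(b) With a = (rₚ + rₐ)/2 = 4.0238e+12 m, vₐ = √(GM (2/rₐ − 1/a)) = √(2.012e+15 · (2/7.342e+12 − 1/4.0238e+12)) m/s ≈ 6.932 m/s
(c) With a = (rₚ + rₐ)/2 = 4.0238e+12 m, T = 2π √(a³/GM) = 2π √((4.0238e+12)³/2.012e+15) s ≈ 1.131e+12 s
(d) With a = (rₚ + rₐ)/2 = 4.0238e+12 m, vₚ = √(GM (2/rₚ − 1/a)) = √(2.012e+15 · (2/7.056e+11 − 1/4.0238e+12)) m/s ≈ 72.13 m/s
(e) From a = (rₚ + rₐ)/2 = 4.0238e+12 m and e = (rₐ − rₚ)/(rₐ + rₚ) = 0.824643, p = a(1 − e²) = 4.0238e+12 · (1 − (0.824643)²) ≈ 1.287e+12 m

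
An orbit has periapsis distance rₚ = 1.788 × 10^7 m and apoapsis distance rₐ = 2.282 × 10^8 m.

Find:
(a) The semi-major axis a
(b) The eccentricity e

(a) a = (rₚ + rₐ) / 2 = (1.788e+07 + 2.282e+08) / 2 ≈ 1.23e+08 m = 1.23 × 10^8 m.
(b) e = (rₐ − rₚ) / (rₐ + rₚ) = (2.282e+08 − 1.788e+07) / (2.282e+08 + 1.788e+07) ≈ 0.8547.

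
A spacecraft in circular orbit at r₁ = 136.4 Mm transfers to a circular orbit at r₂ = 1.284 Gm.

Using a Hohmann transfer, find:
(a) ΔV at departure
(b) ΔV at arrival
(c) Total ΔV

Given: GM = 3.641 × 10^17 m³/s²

Convert to SI: r₁ = 136.4 Mm = 1.364e+08 m; r₂ = 1.284 Gm = 1.284e+09 m.
Transfer semi-major axis: a_t = (r₁ + r₂)/2 = (1.364e+08 + 1.284e+09)/2 = 7.102e+08 m.
Circular speeds: v₁ = √(GM/r₁) = 51665.8 m/s, v₂ = √(GM/r₂) = 16839.4 m/s.
Transfer speeds (vis-viva v² = GM(2/r − 1/a_t)): v₁ᵗ = 69469.7 m/s, v₂ᵗ = 7379.8 m/s.
(a) ΔV₁ = |v₁ᵗ − v₁| ≈ 1.78e+04 m/s = 17.8 km/s.
(b) ΔV₂ = |v₂ − v₂ᵗ| ≈ 9460 m/s = 9.46 km/s.
(c) ΔV_total = ΔV₁ + ΔV₂ ≈ 2.726e+04 m/s = 27.26 km/s.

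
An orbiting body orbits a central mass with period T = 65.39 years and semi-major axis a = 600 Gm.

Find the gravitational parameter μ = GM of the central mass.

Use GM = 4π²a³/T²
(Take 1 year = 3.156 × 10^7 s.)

Convert to SI: T = 65.39 years = 2.06371e+09 s; a = 600 Gm = 6e+11 m.
GM = 4π² · a³ / T².
GM = 4π² · (6e+11)³ / (2.06371e+09)² m³/s² ≈ 2.002e+18 m³/s² = 2.002 × 10^18 m³/s².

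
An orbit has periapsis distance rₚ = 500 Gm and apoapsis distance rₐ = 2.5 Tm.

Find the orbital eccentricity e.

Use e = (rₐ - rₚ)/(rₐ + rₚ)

Convert to SI: rₚ = 500 Gm = 5e+11 m; rₐ = 2.5 Tm = 2.5e+12 m.
e = (rₐ − rₚ) / (rₐ + rₚ).
e = (2.5e+12 − 5e+11) / (2.5e+12 + 5e+11) = 2e+12 / 3e+12 ≈ 0.6667.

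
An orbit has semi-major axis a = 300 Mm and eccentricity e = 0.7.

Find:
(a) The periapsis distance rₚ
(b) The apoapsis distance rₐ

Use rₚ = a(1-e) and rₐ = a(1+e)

Convert to SI: a = 300 Mm = 3e+08 m.
(a) rₚ = a(1 − e) = 3e+08 · (1 − 0.7) = 3e+08 · 0.3 ≈ 9e+07 m = 90 Mm.
(b) rₐ = a(1 + e) = 3e+08 · (1 + 0.7) = 3e+08 · 1.7 ≈ 5.1e+08 m = 510 Mm.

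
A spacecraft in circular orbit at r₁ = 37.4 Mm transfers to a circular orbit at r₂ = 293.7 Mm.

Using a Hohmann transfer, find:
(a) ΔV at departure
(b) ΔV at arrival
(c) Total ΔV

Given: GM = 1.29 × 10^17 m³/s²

Convert to SI: r₁ = 37.4 Mm = 3.74e+07 m; r₂ = 293.7 Mm = 2.937e+08 m.
Transfer semi-major axis: a_t = (r₁ + r₂)/2 = (3.74e+07 + 2.937e+08)/2 = 1.6555e+08 m.
Circular speeds: v₁ = √(GM/r₁) = 58729.9 m/s, v₂ = √(GM/r₂) = 20957.7 m/s.
Transfer speeds (vis-viva v² = GM(2/r − 1/a_t)): v₁ᵗ = 78225.2 m/s, v₂ᵗ = 9961.26 m/s.
(a) ΔV₁ = |v₁ᵗ − v₁| ≈ 1.95e+04 m/s = 19.5 km/s.
(b) ΔV₂ = |v₂ − v₂ᵗ| ≈ 1.1e+04 m/s = 11 km/s.
(c) ΔV_total = ΔV₁ + ΔV₂ ≈ 3.049e+04 m/s = 30.49 km/s.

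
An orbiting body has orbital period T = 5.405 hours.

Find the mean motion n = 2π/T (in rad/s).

Convert to SI: T = 5.405 hours = 19458 s.
n = 2π / T.
n = 2π / 19458 s ≈ 0.0003229 rad/s.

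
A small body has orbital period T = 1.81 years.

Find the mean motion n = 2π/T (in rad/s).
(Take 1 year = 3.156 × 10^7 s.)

Convert to SI: T = 1.81 years = 5.71236e+07 s.
n = 2π / T.
n = 2π / 5.71236e+07 s ≈ 1.1e-07 rad/s.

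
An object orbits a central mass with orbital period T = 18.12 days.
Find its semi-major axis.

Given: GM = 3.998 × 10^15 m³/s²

Convert to SI: T = 18.12 days = 1.56557e+06 s.
Invert Kepler's third law: a = (GM · T² / (4π²))^(1/3).
Substituting T = 1.56557e+06 s and GM = 3.998e+15 m³/s²:
a = (3.998e+15 · (1.56557e+06)² / (4π²))^(1/3) m
a ≈ 6.285e+08 m = 6.285 × 10^8 m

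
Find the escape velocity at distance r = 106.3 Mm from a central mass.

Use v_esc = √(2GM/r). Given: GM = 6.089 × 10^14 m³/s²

Convert to SI: r = 106.3 Mm = 1.063e+08 m.
Escape velocity comes from setting total energy to zero: ½v² − GM/r = 0 ⇒ v_esc = √(2GM / r).
v_esc = √(2 · 6.089e+14 / 1.063e+08) m/s ≈ 3385 m/s = 3.385 km/s.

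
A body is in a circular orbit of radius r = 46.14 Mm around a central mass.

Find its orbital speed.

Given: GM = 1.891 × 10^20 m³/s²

Convert to SI: r = 46.14 Mm = 4.614e+07 m.
For a circular orbit, gravity supplies the centripetal force, so v = √(GM / r).
v = √(1.891e+20 / 4.614e+07) m/s ≈ 2.024e+06 m/s = 2024 km/s.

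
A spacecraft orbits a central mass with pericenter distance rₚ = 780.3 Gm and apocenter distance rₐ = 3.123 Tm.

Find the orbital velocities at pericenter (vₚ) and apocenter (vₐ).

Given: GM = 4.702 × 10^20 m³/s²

Convert to SI: rₚ = 780.3 Gm = 7.803e+11 m; rₐ = 3.123 Tm = 3.123e+12 m.
Use the vis-viva equation v² = GM(2/r − 1/a) with a = (rₚ + rₐ)/2 = (7.803e+11 + 3.123e+12)/2 = 1.95165e+12 m.
vₚ = √(GM · (2/rₚ − 1/a)) = √(4.702e+20 · (2/7.803e+11 − 1/1.95165e+12)) m/s ≈ 3.105e+04 m/s = 31.05 km/s.
vₐ = √(GM · (2/rₐ − 1/a)) = √(4.702e+20 · (2/3.123e+12 − 1/1.95165e+12)) m/s ≈ 7759 m/s = 7.759 km/s.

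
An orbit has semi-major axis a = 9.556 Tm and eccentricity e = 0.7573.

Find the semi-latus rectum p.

Convert to SI: a = 9.556 Tm = 9.556e+12 m.
p = a (1 − e²).
p = 9.556e+12 · (1 − (0.7573)²) = 9.556e+12 · 0.426497 ≈ 4.076e+12 m = 4.076 Tm.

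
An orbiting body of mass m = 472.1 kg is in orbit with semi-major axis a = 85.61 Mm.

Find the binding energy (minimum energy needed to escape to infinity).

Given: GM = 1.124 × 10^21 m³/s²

Convert to SI: a = 85.61 Mm = 8.561e+07 m.
Total orbital energy is E = −GMm/(2a); binding energy is E_bind = −E = GMm/(2a).
E_bind = 1.124e+21 · 472.1 / (2 · 8.561e+07) J ≈ 3.099e+15 J = 3.099 PJ.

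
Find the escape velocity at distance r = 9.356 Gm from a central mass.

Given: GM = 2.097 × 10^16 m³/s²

Convert to SI: r = 9.356 Gm = 9.356e+09 m.
Escape velocity comes from setting total energy to zero: ½v² − GM/r = 0 ⇒ v_esc = √(2GM / r).
v_esc = √(2 · 2.097e+16 / 9.356e+09) m/s ≈ 2117 m/s = 2.117 km/s.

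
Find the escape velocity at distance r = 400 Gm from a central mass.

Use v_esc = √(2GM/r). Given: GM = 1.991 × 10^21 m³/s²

Convert to SI: r = 400 Gm = 4e+11 m.
Escape velocity comes from setting total energy to zero: ½v² − GM/r = 0 ⇒ v_esc = √(2GM / r).
v_esc = √(2 · 1.991e+21 / 4e+11) m/s ≈ 9.977e+04 m/s = 99.77 km/s.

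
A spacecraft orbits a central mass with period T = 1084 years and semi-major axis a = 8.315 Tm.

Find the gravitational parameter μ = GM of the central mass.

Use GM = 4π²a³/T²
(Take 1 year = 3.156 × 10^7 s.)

Convert to SI: T = 1084 years = 3.4211e+10 s; a = 8.315 Tm = 8.315e+12 m.
GM = 4π² · a³ / T².
GM = 4π² · (8.315e+12)³ / (3.4211e+10)² m³/s² ≈ 1.939e+19 m³/s² = 1.939 × 10^19 m³/s².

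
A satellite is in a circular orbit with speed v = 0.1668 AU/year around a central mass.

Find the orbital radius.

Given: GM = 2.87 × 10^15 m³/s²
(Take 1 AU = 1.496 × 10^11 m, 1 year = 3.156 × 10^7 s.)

Convert to SI: v = 0.1668 AU/year = 790.662 m/s.
For a circular orbit, v² = GM / r, so r = GM / v².
r = 2.87e+15 / (790.662)² m ≈ 4.591e+09 m = 0.03069 AU.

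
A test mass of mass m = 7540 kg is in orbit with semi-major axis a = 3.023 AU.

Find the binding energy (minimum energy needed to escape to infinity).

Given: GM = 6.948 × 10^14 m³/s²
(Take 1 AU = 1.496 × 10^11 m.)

Convert to SI: a = 3.023 AU = 4.52241e+11 m.
Total orbital energy is E = −GMm/(2a); binding energy is E_bind = −E = GMm/(2a).
E_bind = 6.948e+14 · 7540 / (2 · 4.52241e+11) J ≈ 5.792e+06 J = 5.792 MJ.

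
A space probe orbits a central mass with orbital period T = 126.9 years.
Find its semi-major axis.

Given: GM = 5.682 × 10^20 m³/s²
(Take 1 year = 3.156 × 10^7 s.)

Convert to SI: T = 126.9 years = 4.00496e+09 s.
Invert Kepler's third law: a = (GM · T² / (4π²))^(1/3).
Substituting T = 4.00496e+09 s and GM = 5.682e+20 m³/s²:
a = (5.682e+20 · (4.00496e+09)² / (4π²))^(1/3) m
a ≈ 6.135e+12 m = 6.135 Tm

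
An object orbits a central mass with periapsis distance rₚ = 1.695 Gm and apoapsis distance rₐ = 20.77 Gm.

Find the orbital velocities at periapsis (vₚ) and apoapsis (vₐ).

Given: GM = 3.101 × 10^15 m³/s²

Convert to SI: rₚ = 1.695 Gm = 1.695e+09 m; rₐ = 20.77 Gm = 2.077e+10 m.
Use the vis-viva equation v² = GM(2/r − 1/a) with a = (rₚ + rₐ)/2 = (1.695e+09 + 2.077e+10)/2 = 1.12325e+10 m.
vₚ = √(GM · (2/rₚ − 1/a)) = √(3.101e+15 · (2/1.695e+09 − 1/1.12325e+10)) m/s ≈ 1839 m/s = 1.839 km/s.
vₐ = √(GM · (2/rₐ − 1/a)) = √(3.101e+15 · (2/2.077e+10 − 1/1.12325e+10)) m/s ≈ 150.1 m/s = 150.1 m/s.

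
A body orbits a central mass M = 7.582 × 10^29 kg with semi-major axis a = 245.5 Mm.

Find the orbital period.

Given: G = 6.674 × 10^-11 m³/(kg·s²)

Convert to SI: a = 245.5 Mm = 2.455e+08 m.
GM = G · M = 6.674e-11 · 7.582e+29 = 5.06023e+19 m³/s².
Kepler's third law: T = 2π √(a³ / GM).
Substituting a = 2.455e+08 m and GM = 5.06023e+19 m³/s²:
T = 2π √((2.455e+08)³ / 5.06023e+19) s
T ≈ 3398 s = 56.63 minutes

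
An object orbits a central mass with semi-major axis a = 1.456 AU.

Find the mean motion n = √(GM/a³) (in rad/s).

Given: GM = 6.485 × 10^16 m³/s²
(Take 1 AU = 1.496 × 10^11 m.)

Convert to SI: a = 1.456 AU = 2.17818e+11 m.
n = √(GM / a³).
n = √(6.485e+16 / (2.17818e+11)³) rad/s ≈ 2.505e-09 rad/s.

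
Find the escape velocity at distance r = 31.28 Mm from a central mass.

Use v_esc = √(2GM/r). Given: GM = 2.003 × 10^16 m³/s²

Convert to SI: r = 31.28 Mm = 3.128e+07 m.
Escape velocity comes from setting total energy to zero: ½v² − GM/r = 0 ⇒ v_esc = √(2GM / r).
v_esc = √(2 · 2.003e+16 / 3.128e+07) m/s ≈ 3.579e+04 m/s = 35.79 km/s.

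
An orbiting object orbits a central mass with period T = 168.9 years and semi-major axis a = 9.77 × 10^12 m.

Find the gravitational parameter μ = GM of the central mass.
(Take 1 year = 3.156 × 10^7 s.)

Convert to SI: T = 168.9 years = 5.33048e+09 s.
GM = 4π² · a³ / T².
GM = 4π² · (9.77e+12)³ / (5.33048e+09)² m³/s² ≈ 1.296e+21 m³/s² = 1.296 × 10^21 m³/s².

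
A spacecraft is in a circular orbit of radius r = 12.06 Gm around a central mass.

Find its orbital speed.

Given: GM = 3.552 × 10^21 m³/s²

Convert to SI: r = 12.06 Gm = 1.206e+10 m.
For a circular orbit, gravity supplies the centripetal force, so v = √(GM / r).
v = √(3.552e+21 / 1.206e+10) m/s ≈ 5.427e+05 m/s = 542.7 km/s.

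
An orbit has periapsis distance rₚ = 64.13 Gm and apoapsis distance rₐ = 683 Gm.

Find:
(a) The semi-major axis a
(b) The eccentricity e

Convert to SI: rₚ = 64.13 Gm = 6.413e+10 m; rₐ = 683 Gm = 6.83e+11 m.
(a) a = (rₚ + rₐ) / 2 = (6.413e+10 + 6.83e+11) / 2 ≈ 3.736e+11 m = 373.6 Gm.
(b) e = (rₐ − rₚ) / (rₐ + rₚ) = (6.83e+11 − 6.413e+10) / (6.83e+11 + 6.413e+10) ≈ 0.8283.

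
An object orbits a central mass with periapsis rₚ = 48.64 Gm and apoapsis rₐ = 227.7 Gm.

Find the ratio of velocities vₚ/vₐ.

Convert to SI: rₚ = 48.64 Gm = 4.864e+10 m; rₐ = 227.7 Gm = 2.277e+11 m.
Conservation of angular momentum gives rₚvₚ = rₐvₐ, so vₚ/vₐ = rₐ/rₚ.
vₚ/vₐ = 2.277e+11 / 4.864e+10 ≈ 4.681.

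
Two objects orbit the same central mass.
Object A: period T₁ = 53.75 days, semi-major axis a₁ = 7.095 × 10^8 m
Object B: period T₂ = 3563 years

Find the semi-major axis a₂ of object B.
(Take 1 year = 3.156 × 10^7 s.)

Convert to SI: T₁ = 53.75 days = 4.644e+06 s; T₂ = 3563 years = 1.12448e+11 s.
Kepler's third law: (T₁/T₂)² = (a₁/a₂)³ ⇒ a₂ = a₁ · (T₂/T₁)^(2/3).
T₂/T₁ = 1.12448e+11 / 4.644e+06 = 24213.7.
a₂ = 7.095e+08 · (24213.7)^(2/3) m ≈ 5.938e+11 m = 5.938 × 10^11 m.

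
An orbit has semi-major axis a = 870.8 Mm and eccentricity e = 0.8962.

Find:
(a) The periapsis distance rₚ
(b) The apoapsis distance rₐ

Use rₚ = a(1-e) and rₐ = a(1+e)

Convert to SI: a = 870.8 Mm = 8.708e+08 m.
(a) rₚ = a(1 − e) = 8.708e+08 · (1 − 0.8962) = 8.708e+08 · 0.1038 ≈ 9.039e+07 m = 90.39 Mm.
(b) rₐ = a(1 + e) = 8.708e+08 · (1 + 0.8962) = 8.708e+08 · 1.8962 ≈ 1.651e+09 m = 1.651 Gm.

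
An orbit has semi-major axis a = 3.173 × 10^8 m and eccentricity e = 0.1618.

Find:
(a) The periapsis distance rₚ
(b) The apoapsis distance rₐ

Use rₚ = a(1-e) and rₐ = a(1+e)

(a) rₚ = a(1 − e) = 3.173e+08 · (1 − 0.1618) = 3.173e+08 · 0.8382 ≈ 2.66e+08 m = 2.66 × 10^8 m.
(b) rₐ = a(1 + e) = 3.173e+08 · (1 + 0.1618) = 3.173e+08 · 1.1618 ≈ 3.686e+08 m = 3.686 × 10^8 m.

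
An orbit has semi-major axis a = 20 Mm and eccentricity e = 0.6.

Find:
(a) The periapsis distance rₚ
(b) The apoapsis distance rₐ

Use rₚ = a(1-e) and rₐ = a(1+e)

Convert to SI: a = 20 Mm = 2e+07 m.
(a) rₚ = a(1 − e) = 2e+07 · (1 − 0.6) = 2e+07 · 0.4 ≈ 8e+06 m = 8 Mm.
(b) rₐ = a(1 + e) = 2e+07 · (1 + 0.6) = 2e+07 · 1.6 ≈ 3.2e+07 m = 32 Mm.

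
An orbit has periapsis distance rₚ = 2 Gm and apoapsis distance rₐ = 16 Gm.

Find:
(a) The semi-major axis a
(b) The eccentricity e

Convert to SI: rₚ = 2 Gm = 2e+09 m; rₐ = 16 Gm = 1.6e+10 m.
(a) a = (rₚ + rₐ) / 2 = (2e+09 + 1.6e+10) / 2 ≈ 9e+09 m = 9 Gm.
(b) e = (rₐ − rₚ) / (rₐ + rₚ) = (1.6e+10 − 2e+09) / (1.6e+10 + 2e+09) ≈ 0.7778.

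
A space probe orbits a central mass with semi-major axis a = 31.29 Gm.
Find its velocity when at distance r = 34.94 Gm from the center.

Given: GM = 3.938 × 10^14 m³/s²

Convert to SI: a = 31.29 Gm = 3.129e+10 m; r = 34.94 Gm = 3.494e+10 m.
Vis-viva: v = √(GM · (2/r − 1/a)).
2/r − 1/a = 2/3.494e+10 − 1/3.129e+10 = 2.52819e-11 m⁻¹.
v = √(3.938e+14 · 2.52819e-11) m/s ≈ 99.78 m/s = 99.78 m/s.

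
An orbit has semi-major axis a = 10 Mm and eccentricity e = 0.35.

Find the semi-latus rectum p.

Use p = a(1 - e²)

Convert to SI: a = 10 Mm = 1e+07 m.
p = a (1 − e²).
p = 1e+07 · (1 − (0.35)²) = 1e+07 · 0.8775 ≈ 8.775e+06 m = 8.775 Mm.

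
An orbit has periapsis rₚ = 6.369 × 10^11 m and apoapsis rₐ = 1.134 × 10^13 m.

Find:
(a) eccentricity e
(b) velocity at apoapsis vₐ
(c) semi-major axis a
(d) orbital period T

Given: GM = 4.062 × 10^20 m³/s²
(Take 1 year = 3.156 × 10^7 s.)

(a) e = (rₐ − rₚ)/(rₐ + rₚ) = (1.134e+13 − 6.369e+11)/(1.134e+13 + 6.369e+11) ≈ 0.8936
(b) With a = (rₚ + rₐ)/2 = 5.98845e+12 m, vₐ = √(GM (2/rₐ − 1/a)) = √(4.062e+20 · (2/1.134e+13 − 1/5.98845e+12)) m/s ≈ 1952 m/s
(c) a = (rₚ + rₐ)/2 = (6.369e+11 + 1.134e+13)/2 ≈ 5.988e+12 m
(d) With a = (rₚ + rₐ)/2 = 5.98845e+12 m, T = 2π √(a³/GM) = 2π √((5.98845e+12)³/4.062e+20) s ≈ 4.569e+09 s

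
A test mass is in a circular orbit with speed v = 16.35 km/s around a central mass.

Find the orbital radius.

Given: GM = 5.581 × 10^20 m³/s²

Convert to SI: v = 16.35 km/s = 16350 m/s.
For a circular orbit, v² = GM / r, so r = GM / v².
r = 5.581e+20 / (16350)² m ≈ 2.088e+12 m = 2.088 Tm.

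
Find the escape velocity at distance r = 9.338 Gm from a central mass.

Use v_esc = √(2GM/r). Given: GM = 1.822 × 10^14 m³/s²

Convert to SI: r = 9.338 Gm = 9.338e+09 m.
Escape velocity comes from setting total energy to zero: ½v² − GM/r = 0 ⇒ v_esc = √(2GM / r).
v_esc = √(2 · 1.822e+14 / 9.338e+09) m/s ≈ 197.5 m/s = 197.5 m/s.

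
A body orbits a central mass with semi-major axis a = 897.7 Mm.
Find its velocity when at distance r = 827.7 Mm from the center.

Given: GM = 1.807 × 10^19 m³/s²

Convert to SI: a = 897.7 Mm = 8.977e+08 m; r = 827.7 Mm = 8.277e+08 m.
Vis-viva: v = √(GM · (2/r − 1/a)).
2/r − 1/a = 2/8.277e+08 − 1/8.977e+08 = 1.30238e-09 m⁻¹.
v = √(1.807e+19 · 1.30238e-09) m/s ≈ 1.534e+05 m/s = 153.4 km/s.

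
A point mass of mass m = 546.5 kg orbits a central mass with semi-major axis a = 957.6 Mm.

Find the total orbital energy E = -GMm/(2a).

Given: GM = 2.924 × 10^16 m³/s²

Convert to SI: a = 957.6 Mm = 9.576e+08 m.
E = −GMm / (2a).
E = −2.924e+16 · 546.5 / (2 · 9.576e+08) J ≈ -8.344e+09 J = -8.344 GJ.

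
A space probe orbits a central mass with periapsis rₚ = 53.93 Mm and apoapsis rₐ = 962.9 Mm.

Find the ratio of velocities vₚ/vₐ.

Convert to SI: rₚ = 53.93 Mm = 5.393e+07 m; rₐ = 962.9 Mm = 9.629e+08 m.
Conservation of angular momentum gives rₚvₚ = rₐvₐ, so vₚ/vₐ = rₐ/rₚ.
vₚ/vₐ = 9.629e+08 / 5.393e+07 ≈ 17.85.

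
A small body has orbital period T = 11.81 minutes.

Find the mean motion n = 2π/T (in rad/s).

Convert to SI: T = 11.81 minutes = 708.6 s.
n = 2π / T.
n = 2π / 708.6 s ≈ 0.008867 rad/s.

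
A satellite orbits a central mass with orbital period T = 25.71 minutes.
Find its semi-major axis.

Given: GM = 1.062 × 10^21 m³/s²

Convert to SI: T = 25.71 minutes = 1542.6 s.
Invert Kepler's third law: a = (GM · T² / (4π²))^(1/3).
Substituting T = 1542.6 s and GM = 1.062e+21 m³/s²:
a = (1.062e+21 · (1542.6)² / (4π²))^(1/3) m
a ≈ 4e+08 m = 400 Mm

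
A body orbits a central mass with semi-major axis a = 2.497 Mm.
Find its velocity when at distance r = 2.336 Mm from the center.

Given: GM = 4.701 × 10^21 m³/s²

Convert to SI: a = 2.497 Mm = 2.497e+06 m; r = 2.336 Mm = 2.336e+06 m.
Vis-viva: v = √(GM · (2/r − 1/a)).
2/r − 1/a = 2/2.336e+06 − 1/2.497e+06 = 4.55684e-07 m⁻¹.
v = √(4.701e+21 · 4.55684e-07) m/s ≈ 4.628e+07 m/s = 4.628e+04 km/s.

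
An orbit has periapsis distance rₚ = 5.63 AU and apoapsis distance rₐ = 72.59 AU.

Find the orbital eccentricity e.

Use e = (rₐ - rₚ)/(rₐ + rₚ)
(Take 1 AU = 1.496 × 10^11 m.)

Convert to SI: rₚ = 5.63 AU = 8.42248e+11 m; rₐ = 72.59 AU = 1.08595e+13 m.
e = (rₐ − rₚ) / (rₐ + rₚ).
e = (1.08595e+13 − 8.42248e+11) / (1.08595e+13 + 8.42248e+11) = 1.00172e+13 / 1.17017e+13 ≈ 0.856.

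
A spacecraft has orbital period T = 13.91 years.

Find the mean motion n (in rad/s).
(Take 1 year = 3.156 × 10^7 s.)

Convert to SI: T = 13.91 years = 4.39e+08 s.
n = 2π / T.
n = 2π / 4.39e+08 s ≈ 1.431e-08 rad/s.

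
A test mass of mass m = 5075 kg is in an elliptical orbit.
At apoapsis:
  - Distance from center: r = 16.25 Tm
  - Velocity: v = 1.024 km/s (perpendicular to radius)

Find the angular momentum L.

Convert to SI: r = 16.25 Tm = 1.625e+13 m; v = 1.024 km/s = 1024 m/s.
Since v is perpendicular to r, L = m · v · r.
L = 5075 · 1024 · 1.625e+13 kg·m²/s ≈ 8.445e+19 kg·m²/s.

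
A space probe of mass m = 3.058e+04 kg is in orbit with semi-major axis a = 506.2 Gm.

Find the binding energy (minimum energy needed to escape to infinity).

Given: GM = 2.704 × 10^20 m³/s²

Convert to SI: a = 506.2 Gm = 5.062e+11 m.
Total orbital energy is E = −GMm/(2a); binding energy is E_bind = −E = GMm/(2a).
E_bind = 2.704e+20 · 3.058e+04 / (2 · 5.062e+11) J ≈ 8.168e+12 J = 8.168 TJ.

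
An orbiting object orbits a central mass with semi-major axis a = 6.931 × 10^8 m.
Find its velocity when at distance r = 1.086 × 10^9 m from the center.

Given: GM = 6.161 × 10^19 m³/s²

Vis-viva: v = √(GM · (2/r − 1/a)).
2/r − 1/a = 2/1.086e+09 − 1/6.931e+08 = 3.98827e-10 m⁻¹.
v = √(6.161e+19 · 3.98827e-10) m/s ≈ 1.568e+05 m/s = 156.8 km/s.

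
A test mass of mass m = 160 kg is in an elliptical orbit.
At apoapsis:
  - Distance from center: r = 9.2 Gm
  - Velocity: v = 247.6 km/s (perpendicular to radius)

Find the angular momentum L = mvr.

Convert to SI: r = 9.2 Gm = 9.2e+09 m; v = 247.6 km/s = 247600 m/s.
Since v is perpendicular to r, L = m · v · r.
L = 160 · 247600 · 9.2e+09 kg·m²/s ≈ 3.645e+17 kg·m²/s.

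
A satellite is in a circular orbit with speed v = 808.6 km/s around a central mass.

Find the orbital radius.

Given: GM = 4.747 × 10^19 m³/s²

Convert to SI: v = 808.6 km/s = 808600 m/s.
For a circular orbit, v² = GM / r, so r = GM / v².
r = 4.747e+19 / (808600)² m ≈ 7.26e+07 m = 72.6 Mm.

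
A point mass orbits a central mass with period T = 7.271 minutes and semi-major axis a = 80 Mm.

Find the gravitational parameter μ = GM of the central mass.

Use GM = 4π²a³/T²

Convert to SI: T = 7.271 minutes = 436.26 s; a = 80 Mm = 8e+07 m.
GM = 4π² · a³ / T².
GM = 4π² · (8e+07)³ / (436.26)² m³/s² ≈ 1.062e+20 m³/s² = 1.062 × 10^20 m³/s².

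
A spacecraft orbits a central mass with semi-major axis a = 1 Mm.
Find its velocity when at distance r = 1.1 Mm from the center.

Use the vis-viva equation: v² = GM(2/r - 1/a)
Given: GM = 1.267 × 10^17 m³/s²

Convert to SI: a = 1 Mm = 1e+06 m; r = 1.1 Mm = 1.1e+06 m.
Vis-viva: v = √(GM · (2/r − 1/a)).
2/r − 1/a = 2/1.1e+06 − 1/1e+06 = 8.18182e-07 m⁻¹.
v = √(1.267e+17 · 8.18182e-07) m/s ≈ 3.22e+05 m/s = 322 km/s.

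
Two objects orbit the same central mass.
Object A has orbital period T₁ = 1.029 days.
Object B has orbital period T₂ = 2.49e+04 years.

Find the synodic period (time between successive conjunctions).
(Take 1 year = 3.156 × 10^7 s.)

Convert to SI: T₁ = 1.029 days = 88905.6 s; T₂ = 2.49e+04 years = 7.85844e+11 s.
T_syn = |T₁ · T₂ / (T₁ − T₂)|.
T_syn = |88905.6 · 7.85844e+11 / (88905.6 − 7.85844e+11)| s ≈ 8.891e+04 s = 1.029 days.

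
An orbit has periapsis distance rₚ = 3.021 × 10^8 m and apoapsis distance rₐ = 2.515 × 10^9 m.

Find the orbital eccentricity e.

e = (rₐ − rₚ) / (rₐ + rₚ).
e = (2.515e+09 − 3.021e+08) / (2.515e+09 + 3.021e+08) = 2.2129e+09 / 2.8171e+09 ≈ 0.7855.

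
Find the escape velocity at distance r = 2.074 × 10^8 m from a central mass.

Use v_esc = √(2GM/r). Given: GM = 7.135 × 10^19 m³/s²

Escape velocity comes from setting total energy to zero: ½v² − GM/r = 0 ⇒ v_esc = √(2GM / r).
v_esc = √(2 · 7.135e+19 / 2.074e+08) m/s ≈ 8.295e+05 m/s = 829.5 km/s.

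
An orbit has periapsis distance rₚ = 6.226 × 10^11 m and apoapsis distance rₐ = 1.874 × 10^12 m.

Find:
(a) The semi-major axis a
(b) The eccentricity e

(a) a = (rₚ + rₐ) / 2 = (6.226e+11 + 1.874e+12) / 2 ≈ 1.248e+12 m = 1.248 × 10^12 m.
(b) e = (rₐ − rₚ) / (rₐ + rₚ) = (1.874e+12 − 6.226e+11) / (1.874e+12 + 6.226e+11) ≈ 0.5012.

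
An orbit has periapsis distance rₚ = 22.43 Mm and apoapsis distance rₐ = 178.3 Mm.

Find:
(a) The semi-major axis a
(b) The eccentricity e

Convert to SI: rₚ = 22.43 Mm = 2.243e+07 m; rₐ = 178.3 Mm = 1.783e+08 m.
(a) a = (rₚ + rₐ) / 2 = (2.243e+07 + 1.783e+08) / 2 ≈ 1.004e+08 m = 100.4 Mm.
(b) e = (rₐ − rₚ) / (rₐ + rₚ) = (1.783e+08 − 2.243e+07) / (1.783e+08 + 2.243e+07) ≈ 0.7765.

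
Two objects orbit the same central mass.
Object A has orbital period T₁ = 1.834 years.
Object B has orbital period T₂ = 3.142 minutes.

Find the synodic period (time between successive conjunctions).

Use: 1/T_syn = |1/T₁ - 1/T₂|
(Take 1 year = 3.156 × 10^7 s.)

Convert to SI: T₁ = 1.834 years = 5.7881e+07 s; T₂ = 3.142 minutes = 188.52 s.
T_syn = |T₁ · T₂ / (T₁ − T₂)|.
T_syn = |5.7881e+07 · 188.52 / (5.7881e+07 − 188.52)| s ≈ 188.5 s = 3.142 minutes.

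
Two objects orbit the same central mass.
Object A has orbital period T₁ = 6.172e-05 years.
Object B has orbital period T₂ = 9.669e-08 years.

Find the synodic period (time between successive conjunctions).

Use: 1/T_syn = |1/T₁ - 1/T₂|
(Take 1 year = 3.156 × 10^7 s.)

Convert to SI: T₁ = 6.172e-05 years = 1947.88 s; T₂ = 9.669e-08 years = 3.05154 s.
T_syn = |T₁ · T₂ / (T₁ − T₂)|.
T_syn = |1947.88 · 3.05154 / (1947.88 − 3.05154)| s ≈ 3.056 s = 9.684e-08 years.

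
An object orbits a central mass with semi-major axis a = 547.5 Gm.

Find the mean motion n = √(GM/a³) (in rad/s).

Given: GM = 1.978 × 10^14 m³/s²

Convert to SI: a = 547.5 Gm = 5.475e+11 m.
n = √(GM / a³).
n = √(1.978e+14 / (5.475e+11)³) rad/s ≈ 3.472e-11 rad/s.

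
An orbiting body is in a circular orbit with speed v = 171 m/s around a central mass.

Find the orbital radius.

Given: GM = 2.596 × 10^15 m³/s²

For a circular orbit, v² = GM / r, so r = GM / v².
r = 2.596e+15 / (171)² m ≈ 8.878e+10 m = 88.78 Gm.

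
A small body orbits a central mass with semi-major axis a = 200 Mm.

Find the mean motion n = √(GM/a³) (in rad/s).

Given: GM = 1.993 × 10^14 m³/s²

Convert to SI: a = 200 Mm = 2e+08 m.
n = √(GM / a³).
n = √(1.993e+14 / (2e+08)³) rad/s ≈ 4.991e-06 rad/s.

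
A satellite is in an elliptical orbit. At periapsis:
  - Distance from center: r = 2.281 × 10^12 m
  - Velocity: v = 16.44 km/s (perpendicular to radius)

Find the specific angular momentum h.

Convert to SI: v = 16.44 km/s = 16440 m/s.
With v perpendicular to r, h = r · v.
h = 2.281e+12 · 16440 m²/s ≈ 3.75e+16 m²/s.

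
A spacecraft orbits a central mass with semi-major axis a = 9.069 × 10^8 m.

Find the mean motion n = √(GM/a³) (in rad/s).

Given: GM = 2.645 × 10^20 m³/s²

n = √(GM / a³).
n = √(2.645e+20 / (9.069e+08)³) rad/s ≈ 0.0005955 rad/s.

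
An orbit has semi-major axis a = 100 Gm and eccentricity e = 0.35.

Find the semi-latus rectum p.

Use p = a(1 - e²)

Convert to SI: a = 100 Gm = 1e+11 m.
p = a (1 − e²).
p = 1e+11 · (1 − (0.35)²) = 1e+11 · 0.8775 ≈ 8.775e+10 m = 87.75 Gm.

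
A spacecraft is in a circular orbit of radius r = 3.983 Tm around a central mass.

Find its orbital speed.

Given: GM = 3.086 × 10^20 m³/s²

Convert to SI: r = 3.983 Tm = 3.983e+12 m.
For a circular orbit, gravity supplies the centripetal force, so v = √(GM / r).
v = √(3.086e+20 / 3.983e+12) m/s ≈ 8802 m/s = 8.802 km/s.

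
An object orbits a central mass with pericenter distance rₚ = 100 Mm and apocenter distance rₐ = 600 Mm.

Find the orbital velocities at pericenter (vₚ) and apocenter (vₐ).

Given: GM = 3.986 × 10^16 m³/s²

Convert to SI: rₚ = 100 Mm = 1e+08 m; rₐ = 600 Mm = 6e+08 m.
Use the vis-viva equation v² = GM(2/r − 1/a) with a = (rₚ + rₐ)/2 = (1e+08 + 6e+08)/2 = 3.5e+08 m.
vₚ = √(GM · (2/rₚ − 1/a)) = √(3.986e+16 · (2/1e+08 − 1/3.5e+08)) m/s ≈ 2.614e+04 m/s = 26.14 km/s.
vₐ = √(GM · (2/rₐ − 1/a)) = √(3.986e+16 · (2/6e+08 − 1/3.5e+08)) m/s ≈ 4357 m/s = 4.357 km/s.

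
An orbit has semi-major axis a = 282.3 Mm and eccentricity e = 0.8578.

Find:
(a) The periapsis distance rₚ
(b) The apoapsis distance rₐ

Convert to SI: a = 282.3 Mm = 2.823e+08 m.
(a) rₚ = a(1 − e) = 2.823e+08 · (1 − 0.8578) = 2.823e+08 · 0.1422 ≈ 4.014e+07 m = 40.14 Mm.
(b) rₐ = a(1 + e) = 2.823e+08 · (1 + 0.8578) = 2.823e+08 · 1.8578 ≈ 5.245e+08 m = 524.5 Mm.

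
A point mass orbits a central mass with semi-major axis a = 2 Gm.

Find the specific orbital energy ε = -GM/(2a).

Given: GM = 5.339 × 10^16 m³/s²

Convert to SI: a = 2 Gm = 2e+09 m.
ε = −GM / (2a).
ε = −5.339e+16 / (2 · 2e+09) J/kg ≈ -1.335e+07 J/kg = -13.35 MJ/kg.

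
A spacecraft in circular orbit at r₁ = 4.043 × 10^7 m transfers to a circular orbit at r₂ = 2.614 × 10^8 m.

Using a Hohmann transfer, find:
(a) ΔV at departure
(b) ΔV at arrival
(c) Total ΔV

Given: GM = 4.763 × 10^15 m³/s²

Transfer semi-major axis: a_t = (r₁ + r₂)/2 = (4.043e+07 + 2.614e+08)/2 = 1.50915e+08 m.
Circular speeds: v₁ = √(GM/r₁) = 10854 m/s, v₂ = √(GM/r₂) = 4268.62 m/s.
Transfer speeds (vis-viva v² = GM(2/r − 1/a_t)): v₁ᵗ = 14284.8 m/s, v₂ᵗ = 2209.39 m/s.
(a) ΔV₁ = |v₁ᵗ − v₁| ≈ 3431 m/s = 3.431 km/s.
(b) ΔV₂ = |v₂ − v₂ᵗ| ≈ 2059 m/s = 2.059 km/s.
(c) ΔV_total = ΔV₁ + ΔV₂ ≈ 5490 m/s = 5.49 km/s.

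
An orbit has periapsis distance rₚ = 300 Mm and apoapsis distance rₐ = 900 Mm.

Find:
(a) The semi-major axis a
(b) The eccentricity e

Convert to SI: rₚ = 300 Mm = 3e+08 m; rₐ = 900 Mm = 9e+08 m.
(a) a = (rₚ + rₐ) / 2 = (3e+08 + 9e+08) / 2 ≈ 6e+08 m = 600 Mm.
(b) e = (rₐ − rₚ) / (rₐ + rₚ) = (9e+08 − 3e+08) / (9e+08 + 3e+08) ≈ 0.5.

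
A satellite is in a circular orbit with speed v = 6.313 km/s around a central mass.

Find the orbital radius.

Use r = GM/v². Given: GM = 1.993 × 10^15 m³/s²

Convert to SI: v = 6.313 km/s = 6313 m/s.
For a circular orbit, v² = GM / r, so r = GM / v².
r = 1.993e+15 / (6313)² m ≈ 5.001e+07 m = 50.01 Mm.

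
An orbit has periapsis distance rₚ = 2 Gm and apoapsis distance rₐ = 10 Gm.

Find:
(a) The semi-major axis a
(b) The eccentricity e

Convert to SI: rₚ = 2 Gm = 2e+09 m; rₐ = 10 Gm = 1e+10 m.
(a) a = (rₚ + rₐ) / 2 = (2e+09 + 1e+10) / 2 ≈ 6e+09 m = 6 Gm.
(b) e = (rₐ − rₚ) / (rₐ + rₚ) = (1e+10 − 2e+09) / (1e+10 + 2e+09) ≈ 0.6667.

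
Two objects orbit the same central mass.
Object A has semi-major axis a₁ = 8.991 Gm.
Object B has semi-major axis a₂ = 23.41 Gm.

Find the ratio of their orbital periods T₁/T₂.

Convert to SI: a₁ = 8.991 Gm = 8.991e+09 m; a₂ = 23.41 Gm = 2.341e+10 m.
From Kepler's third law, (T₁/T₂)² = (a₁/a₂)³, so T₁/T₂ = (a₁/a₂)^(3/2).
a₁/a₂ = 8.991e+09 / 2.341e+10 = 0.384067.
T₁/T₂ = (0.384067)^(3/2) ≈ 0.238.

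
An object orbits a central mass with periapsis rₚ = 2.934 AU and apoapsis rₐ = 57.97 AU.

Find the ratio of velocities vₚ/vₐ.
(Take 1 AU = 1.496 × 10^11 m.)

Convert to SI: rₚ = 2.934 AU = 4.38926e+11 m; rₐ = 57.97 AU = 8.67231e+12 m.
Conservation of angular momentum gives rₚvₚ = rₐvₐ, so vₚ/vₐ = rₐ/rₚ.
vₚ/vₐ = 8.67231e+12 / 4.38926e+11 ≈ 19.76.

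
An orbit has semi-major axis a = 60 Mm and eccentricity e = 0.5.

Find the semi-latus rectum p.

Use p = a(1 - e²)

Convert to SI: a = 60 Mm = 6e+07 m.
p = a (1 − e²).
p = 6e+07 · (1 − (0.5)²) = 6e+07 · 0.75 ≈ 4.5e+07 m = 45 Mm.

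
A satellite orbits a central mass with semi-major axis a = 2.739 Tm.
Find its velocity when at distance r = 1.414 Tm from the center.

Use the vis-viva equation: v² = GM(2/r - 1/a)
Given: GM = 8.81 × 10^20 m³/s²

Convert to SI: a = 2.739 Tm = 2.739e+12 m; r = 1.414 Tm = 1.414e+12 m.
Vis-viva: v = √(GM · (2/r − 1/a)).
2/r − 1/a = 2/1.414e+12 − 1/2.739e+12 = 1.04933e-12 m⁻¹.
v = √(8.81e+20 · 1.04933e-12) m/s ≈ 3.04e+04 m/s = 30.4 km/s.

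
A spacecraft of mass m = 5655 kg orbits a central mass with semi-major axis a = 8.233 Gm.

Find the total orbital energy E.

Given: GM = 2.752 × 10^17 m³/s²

Convert to SI: a = 8.233 Gm = 8.233e+09 m.
E = −GMm / (2a).
E = −2.752e+17 · 5655 / (2 · 8.233e+09) J ≈ -9.451e+10 J = -94.51 GJ.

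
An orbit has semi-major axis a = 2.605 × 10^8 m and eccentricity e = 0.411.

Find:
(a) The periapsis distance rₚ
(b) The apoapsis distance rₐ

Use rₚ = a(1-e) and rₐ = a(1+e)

(a) rₚ = a(1 − e) = 2.605e+08 · (1 − 0.411) = 2.605e+08 · 0.589 ≈ 1.534e+08 m = 1.534 × 10^8 m.
(b) rₐ = a(1 + e) = 2.605e+08 · (1 + 0.411) = 2.605e+08 · 1.411 ≈ 3.676e+08 m = 3.676 × 10^8 m.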